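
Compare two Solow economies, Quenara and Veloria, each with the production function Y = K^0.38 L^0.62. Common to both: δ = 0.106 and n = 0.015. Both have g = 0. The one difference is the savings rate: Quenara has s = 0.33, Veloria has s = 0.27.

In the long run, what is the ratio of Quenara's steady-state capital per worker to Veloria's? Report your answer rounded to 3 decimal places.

Steady-state k* = [s/(n + δ)]^(1/(1−α)), so the ratio is [ (s_Q/(n + δ)_Q) / (s_V/(n + δ)_V) ]^1.6129.
s_Q/(n + δ)_Q = 0.33/0.121 = 2.7273; s_V/(n + δ)_V = 0.27/0.121 = 2.2314.
Ratio = (2.7273/2.2314)^1.6129 = 1.2222^1.6129 ≈ 1.3821

ratio ≈ 1.382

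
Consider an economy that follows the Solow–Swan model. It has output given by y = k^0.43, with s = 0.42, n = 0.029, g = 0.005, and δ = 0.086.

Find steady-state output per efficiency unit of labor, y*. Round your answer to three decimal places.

y* ≈ 2.573

In steady state, investment equals break-even investment: s·k^α = (n + g + δ)·k.
Dividing both sides by k: k^(1−α) = s / (n + g + δ).
k^0.57 = 0.42 / (0.029 + 0.005 + 0.086) = 0.42 / 0.120 = 3.5000
k* = 3.5000^(1/0.57) ≈ 9.0054
y* = (k*)^α = 9.0054^0.43 ≈ 2.5730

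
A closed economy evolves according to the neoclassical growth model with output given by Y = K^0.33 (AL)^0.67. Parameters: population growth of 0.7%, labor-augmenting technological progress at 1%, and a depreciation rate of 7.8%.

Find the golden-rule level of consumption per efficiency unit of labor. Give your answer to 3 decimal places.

At the golden rule, f'(k) = n + g + δ, so α·k^(α−1) = n + g + δ and k_gold = (α/(n + g + δ))^(1/(1−α)).
k_gold = (0.33/0.095)^(1/0.67) = 3.4737^1.4925 ≈ 6.4141
c_gold = f(k_gold) − (n + g + δ)·k_gold = 1.8465 − 0.095×6.4141 ≈ 1.2372

c_gold ≈ 1.237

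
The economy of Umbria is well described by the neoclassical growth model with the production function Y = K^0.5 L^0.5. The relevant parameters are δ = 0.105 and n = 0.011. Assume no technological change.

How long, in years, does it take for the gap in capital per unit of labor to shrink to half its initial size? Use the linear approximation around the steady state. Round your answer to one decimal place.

half-life ≈ 12.0 years

Near the steady state the convergence rate is λ = (1 − α)(n + δ).
λ = (1 − 0.5) × 0.116 = 0.5 × 0.116 = 0.0580
Half-life = ln 2 / λ = 0.6931 / 0.0580 ≈ 11.95 years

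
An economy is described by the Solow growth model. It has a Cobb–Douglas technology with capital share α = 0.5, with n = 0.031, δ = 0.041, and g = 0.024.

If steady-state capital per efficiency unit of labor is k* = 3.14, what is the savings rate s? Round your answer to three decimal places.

Steady state requires s·f(k) = (n + g + δ)·k, i.e. s·k^α = (n + g + δ)·k.
So s / (n + g + δ) = (k*)^(1−α) = 3.14^0.5 = 1.7720.
Therefore s = 1.7720 × (n + g + δ) = 1.7720 × 0.096 = 0.1701.

s ≈ 0.170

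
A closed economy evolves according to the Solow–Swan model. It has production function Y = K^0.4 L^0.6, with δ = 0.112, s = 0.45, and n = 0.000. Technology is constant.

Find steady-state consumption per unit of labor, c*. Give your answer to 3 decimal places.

In steady state, investment equals break-even investment: s·k^α = (n + δ)·k.
Rearranging, k^(1−α) = s / (n + δ).
k^0.6 = 0.45 / (0.000 + 0.112) = 0.45 / 0.112 = 4.0179
k* = 4.0179^(1/0.6) ≈ 10.1547
y* = (k*)^α = 10.1547^0.4 ≈ 2.5274
c* = (1 − s)·y* = (1 − 0.45) × 2.5274 ≈ 1.3901

c* = 1.390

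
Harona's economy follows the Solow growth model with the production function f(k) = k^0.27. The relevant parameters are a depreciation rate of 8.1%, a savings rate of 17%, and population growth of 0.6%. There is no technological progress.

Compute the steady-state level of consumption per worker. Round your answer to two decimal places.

Steady state requires s·f(k) = (n + δ)·k, i.e. s·k^α = (n + δ)·k.
Dividing both sides by k: k^(1−α) = s / (n + δ).
k^0.73 = 0.17 / (0.006 + 0.081) = 0.17 / 0.087 = 1.9540
k* = 1.9540^(1/0.73) ≈ 2.5034
y* = (k*)^α = 2.5034^0.27 ≈ 1.2812
c* = (1 − s)·y* = (1 − 0.17) × 1.2812 ≈ 1.0634

c* ≈ 1.06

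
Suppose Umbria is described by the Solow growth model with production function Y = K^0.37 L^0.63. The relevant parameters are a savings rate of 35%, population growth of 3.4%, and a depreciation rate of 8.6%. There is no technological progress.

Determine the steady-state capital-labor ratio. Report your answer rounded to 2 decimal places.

k* ≈ 5.47

At the steady state, Δk = 0, so s·k^α = (n + δ)·k.
Dividing both sides by k: k^(1−α) = s / (n + δ).
k^0.63 = 0.35 / (0.034 + 0.086) = 0.35 / 0.120 = 2.9167
k* = 2.9167^(1/0.63) ≈ 5.4692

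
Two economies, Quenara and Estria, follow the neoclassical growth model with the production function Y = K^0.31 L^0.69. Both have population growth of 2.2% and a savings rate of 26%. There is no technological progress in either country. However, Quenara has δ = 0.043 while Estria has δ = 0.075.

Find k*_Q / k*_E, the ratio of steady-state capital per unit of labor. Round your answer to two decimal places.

Steady-state k* = [s/(n + δ)]^(1/(1−α)), so the ratio is [ (s_Q/(n + δ)_Q) / (s_E/(n + δ)_E) ]^1.4493.
s_Q/(n + δ)_Q = 0.26/0.065 = 4.0000; s_E/(n + δ)_E = 0.26/0.097 = 2.6804.
Ratio = (4.0000/2.6804)^1.4493 = 1.4923^1.4493 ≈ 1.7864

k*_Q / k*_E ≈ 1.79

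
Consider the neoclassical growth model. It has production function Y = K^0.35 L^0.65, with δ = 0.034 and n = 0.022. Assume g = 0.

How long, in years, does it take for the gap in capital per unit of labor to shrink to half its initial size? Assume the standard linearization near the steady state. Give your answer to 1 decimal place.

t_½ ≈ 19.0 years

Near the steady state the convergence rate is λ = (1 − α)(n + δ).
λ = (1 − 0.35) × 0.056 = 0.65 × 0.056 = 0.0364
Half-life = ln 2 / λ = 0.6931 / 0.0364 ≈ 19.04 years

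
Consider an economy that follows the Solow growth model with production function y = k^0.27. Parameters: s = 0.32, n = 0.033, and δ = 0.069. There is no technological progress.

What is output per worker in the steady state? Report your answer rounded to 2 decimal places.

y* = 1.53

Steady state requires s·f(k) = (n + δ)·k, i.e. s·k^α = (n + δ)·k.
Rearranging, k^(1−α) = s / (n + δ).
k^0.73 = 0.32 / (0.033 + 0.069) = 0.32 / 0.102 = 3.1373
k* = 3.1373^(1/0.73) ≈ 4.7887
y* = (k*)^α = 4.7887^0.27 ≈ 1.5264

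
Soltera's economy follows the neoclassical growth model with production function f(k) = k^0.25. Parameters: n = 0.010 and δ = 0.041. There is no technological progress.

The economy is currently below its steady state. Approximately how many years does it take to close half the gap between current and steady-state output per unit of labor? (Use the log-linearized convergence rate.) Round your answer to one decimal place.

Near the steady state the convergence rate is λ = (1 − α)(n + δ).
λ = (1 − 0.25) × 0.051 = 0.75 × 0.051 = 0.03825
Half-life = ln 2 / λ = 0.6931 / 0.03825 ≈ 18.12 years

about 18.1 years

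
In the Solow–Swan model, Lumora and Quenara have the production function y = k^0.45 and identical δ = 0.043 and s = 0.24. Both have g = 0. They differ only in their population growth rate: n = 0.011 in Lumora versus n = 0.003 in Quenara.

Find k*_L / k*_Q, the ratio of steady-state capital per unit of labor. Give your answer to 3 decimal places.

Steady-state k* = [s/(n + δ)]^(1/(1−α)), so the ratio is [ (s_L/(n + δ)_L) / (s_Q/(n + δ)_Q) ]^1.8182.
s_L/(n + δ)_L = 0.24/0.054 = 4.4444; s_Q/(n + δ)_Q = 0.24/0.046 = 5.2174.
Ratio = (4.4444/5.2174)^1.8182 = 0.8518^1.8182 ≈ 0.7470

ratio ≈ 0.747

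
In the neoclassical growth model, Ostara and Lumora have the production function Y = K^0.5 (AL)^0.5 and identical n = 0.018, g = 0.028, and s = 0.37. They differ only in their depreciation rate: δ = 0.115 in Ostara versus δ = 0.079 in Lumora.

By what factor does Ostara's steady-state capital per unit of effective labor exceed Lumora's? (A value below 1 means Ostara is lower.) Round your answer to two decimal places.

Steady-state k* = [s/(n + g + δ)]^(1/(1−α)), so the ratio is [ (s_O/(n + g + δ)_O) / (s_L/(n + g + δ)_L) ]^2.
s_O/(n + g + δ)_O = 0.37/0.161 = 2.2981; s_L/(n + g + δ)_L = 0.37/0.125 = 2.9600.
Ratio = (2.2981/2.9600)^2 = 0.7764^2 ≈ 0.6028

ratio ≈ 0.60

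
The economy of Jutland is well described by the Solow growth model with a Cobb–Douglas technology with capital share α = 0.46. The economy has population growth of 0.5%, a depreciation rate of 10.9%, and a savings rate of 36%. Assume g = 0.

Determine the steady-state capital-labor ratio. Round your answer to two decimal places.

k* ≈ 8.41

In steady state, investment equals break-even investment: s·k^α = (n + δ)·k.
Dividing both sides by k: k^(1−α) = s / (n + δ).
k^0.54 = 0.36 / (0.005 + 0.109) = 0.36 / 0.114 = 3.1579
k* = 3.1579^(1/0.54) ≈ 8.4103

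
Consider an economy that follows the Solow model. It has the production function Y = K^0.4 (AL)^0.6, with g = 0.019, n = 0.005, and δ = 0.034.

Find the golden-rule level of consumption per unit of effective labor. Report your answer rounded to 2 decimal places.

c_gold ≈ 2.17

At the golden rule, f'(k) = n + g + δ, so α·k^(α−1) = n + g + δ and k_gold = (α/(n + g + δ))^(1/(1−α)).
k_gold = (0.4/0.058)^(1/0.6) = 6.8966^1.6667 ≈ 24.9892
c_gold = f(k_gold) − (n + g + δ)·k_gold = 3.6233 − 0.058×24.9892 ≈ 2.1739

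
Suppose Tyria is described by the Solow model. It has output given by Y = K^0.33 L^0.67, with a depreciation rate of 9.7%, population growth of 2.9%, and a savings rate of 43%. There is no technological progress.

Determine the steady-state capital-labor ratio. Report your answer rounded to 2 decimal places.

In steady state, investment equals break-even investment: s·k^α = (n + δ)·k.
Dividing both sides by k: k^(1−α) = s / (n + δ).
k^0.67 = 0.43 / (0.029 + 0.097) = 0.43 / 0.126 = 3.4127
k* = 3.4127^(1/0.67) ≈ 6.2470

k* = 6.25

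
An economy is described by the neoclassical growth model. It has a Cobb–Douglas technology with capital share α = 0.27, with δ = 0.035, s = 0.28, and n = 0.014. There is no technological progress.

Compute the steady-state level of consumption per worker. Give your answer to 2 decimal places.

c* ≈ 1.37

At the steady state, Δk = 0, so s·k^α = (n + δ)·k.
Rearranging, k^(1−α) = s / (n + δ).
k^0.73 = 0.28 / (0.014 + 0.035) = 0.28 / 0.049 = 5.7143
k* = 5.7143^(1/0.73) ≈ 10.8877
y* = (k*)^α = 10.8877^0.27 ≈ 1.9053
c* = (1 − s)·y* = (1 − 0.28) × 1.9053 ≈ 1.3718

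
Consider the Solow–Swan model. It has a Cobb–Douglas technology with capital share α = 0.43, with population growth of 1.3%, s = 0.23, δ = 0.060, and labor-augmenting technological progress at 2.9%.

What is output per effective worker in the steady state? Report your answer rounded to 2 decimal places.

y* = 1.85

At the steady state, Δk = 0, so s·k^α = (n + g + δ)·k.
Dividing both sides by k: k^(1−α) = s / (n + g + δ).
k^0.57 = 0.23 / (0.013 + 0.029 + 0.060) = 0.23 / 0.102 = 2.2549
k* = 2.2549^(1/0.57) ≈ 4.1641
y* = (k*)^α = 4.1641^0.43 ≈ 1.8467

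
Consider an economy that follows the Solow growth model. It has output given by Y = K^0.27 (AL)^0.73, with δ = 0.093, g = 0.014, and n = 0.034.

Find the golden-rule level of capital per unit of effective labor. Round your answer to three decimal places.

k_gold ≈ 2.435

The golden rule sets f'(k) = n + g + δ, i.e. α·k^(α−1) = n + g + δ.
So k^(1−α) = α / (n + g + δ) = 0.27 / 0.141 = 1.9149.
k_gold = 1.9149^(1/0.73) ≈ 2.4350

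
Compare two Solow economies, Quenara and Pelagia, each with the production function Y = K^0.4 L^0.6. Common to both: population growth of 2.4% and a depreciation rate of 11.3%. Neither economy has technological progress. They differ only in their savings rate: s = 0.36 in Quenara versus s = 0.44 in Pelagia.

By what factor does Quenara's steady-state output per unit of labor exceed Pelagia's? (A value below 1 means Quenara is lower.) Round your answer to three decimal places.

ratio ≈ 0.875

Steady-state y* = [s/(n + δ)]^(α/(1−α)), so the ratio is [ (s_Q/(n + δ)_Q) / (s_P/(n + δ)_P) ]^0.6667.
s_Q/(n + δ)_Q = 0.36/0.137 = 2.6277; s_P/(n + δ)_P = 0.44/0.137 = 3.2117.
Ratio = (2.6277/3.2117)^0.6667 = 0.8182^0.6667 ≈ 0.8748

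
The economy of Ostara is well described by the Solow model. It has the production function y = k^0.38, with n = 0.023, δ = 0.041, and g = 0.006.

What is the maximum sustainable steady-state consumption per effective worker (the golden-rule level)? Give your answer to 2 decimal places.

c_gold ≈ 1.75

At the golden rule, f'(k) = n + g + δ, so α·k^(α−1) = n + g + δ and k_gold = (α/(n + g + δ))^(1/(1−α)).
k_gold = (0.38/0.070)^(1/0.62) = 5.4286^1.6129 ≈ 15.3101
c_gold = f(k_gold) − (n + g + δ)·k_gold = 2.8203 − 0.070×15.3101 ≈ 1.7486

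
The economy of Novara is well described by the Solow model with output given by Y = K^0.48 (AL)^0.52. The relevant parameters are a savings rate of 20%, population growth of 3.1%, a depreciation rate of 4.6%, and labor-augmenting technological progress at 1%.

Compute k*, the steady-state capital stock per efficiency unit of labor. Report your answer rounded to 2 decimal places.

k* ≈ 4.96

Steady state requires s·f(k) = (n + g + δ)·k, i.e. s·k^α = (n + g + δ)·k.
Dividing both sides by k: k^(1−α) = s / (n + g + δ).
k^0.52 = 0.20 / (0.031 + 0.010 + 0.046) = 0.20 / 0.087 = 2.2989
k* = 2.2989^(1/0.52) ≈ 4.9571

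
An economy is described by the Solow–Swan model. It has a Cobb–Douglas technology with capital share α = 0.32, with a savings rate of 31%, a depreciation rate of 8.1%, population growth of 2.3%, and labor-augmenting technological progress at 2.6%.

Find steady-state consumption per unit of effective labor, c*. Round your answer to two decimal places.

Steady state requires s·f(k) = (n + g + δ)·k, i.e. s·k^α = (n + g + δ)·k.
Rearranging, k^(1−α) = s / (n + g + δ).
k^0.68 = 0.31 / (0.023 + 0.026 + 0.081) = 0.31 / 0.130 = 2.3846
k* = 2.3846^(1/0.68) ≈ 3.5894
y* = (k*)^α = 3.5894^0.32 ≈ 1.5052
c* = (1 − s)·y* = (1 − 0.31) × 1.5052 ≈ 1.0386

c* ≈ 1.04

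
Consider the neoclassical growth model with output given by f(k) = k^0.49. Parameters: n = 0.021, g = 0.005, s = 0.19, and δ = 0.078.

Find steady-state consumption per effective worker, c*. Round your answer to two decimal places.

At the steady state, Δk = 0, so s·k^α = (n + g + δ)·k.
Rearranging, k^(1−α) = s / (n + g + δ).
k^0.51 = 0.19 / (0.021 + 0.005 + 0.078) = 0.19 / 0.104 = 1.8269
k* = 1.8269^(1/0.51) ≈ 3.2596
y* = (k*)^α = 3.2596^0.49 ≈ 1.7842
c* = (1 − s)·y* = (1 − 0.19) × 1.7842 ≈ 1.4452

c* = 1.45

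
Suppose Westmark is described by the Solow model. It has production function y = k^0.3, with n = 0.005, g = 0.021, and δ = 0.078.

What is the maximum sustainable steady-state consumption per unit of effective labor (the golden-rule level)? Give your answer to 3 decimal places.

At the golden rule, f'(k) = n + g + δ, so α·k^(α−1) = n + g + δ and k_gold = (α/(n + g + δ))^(1/(1−α)).
k_gold = (0.3/0.104)^(1/0.7) = 2.8846^1.4286 ≈ 4.5423
c_gold = f(k_gold) − (n + g + δ)·k_gold = 1.5746 − 0.104×4.5423 ≈ 1.1022

c_gold ≈ 1.102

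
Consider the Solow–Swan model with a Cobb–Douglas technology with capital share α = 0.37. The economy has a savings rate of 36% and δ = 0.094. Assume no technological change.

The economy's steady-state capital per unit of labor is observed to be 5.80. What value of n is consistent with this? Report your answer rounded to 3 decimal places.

n ≈ 0.025

In steady state, investment equals break-even investment: s·k^α = (n + δ)·k.
So s / (n + δ) = (k*)^(1−α) = 5.80^0.63 = 3.0266.
Therefore n + δ = s / 3.0266 = 0.36 / 3.0266 = 0.1189, so n = 0.1189 − 0.094 = 0.0249.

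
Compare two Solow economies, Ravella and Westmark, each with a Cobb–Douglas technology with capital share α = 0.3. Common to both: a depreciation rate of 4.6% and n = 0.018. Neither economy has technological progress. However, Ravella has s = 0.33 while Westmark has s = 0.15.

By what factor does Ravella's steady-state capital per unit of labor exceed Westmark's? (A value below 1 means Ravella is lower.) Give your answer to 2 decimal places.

k*_R / k*_W ≈ 3.08

Steady-state k* = [s/(n + δ)]^(1/(1−α)), so the ratio is [ (s_R/(n + δ)_R) / (s_W/(n + δ)_W) ]^1.4286.
s_R/(n + δ)_R = 0.33/0.064 = 5.1563; s_W/(n + δ)_W = 0.15/0.064 = 2.3438.
Ratio = (5.1563/2.3438)^1.4286 = 2.2000^1.4286 ≈ 3.0845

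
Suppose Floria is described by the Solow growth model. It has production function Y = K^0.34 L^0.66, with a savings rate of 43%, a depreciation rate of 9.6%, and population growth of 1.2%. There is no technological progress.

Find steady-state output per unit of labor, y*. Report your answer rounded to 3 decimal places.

y* ≈ 2.038

Steady state requires s·f(k) = (n + δ)·k, i.e. s·k^α = (n + δ)·k.
Dividing both sides by k: k^(1−α) = s / (n + δ).
k^0.66 = 0.43 / (0.012 + 0.096) = 0.43 / 0.108 = 3.9815
k* = 3.9815^(1/0.66) ≈ 8.1126
y* = (k*)^α = 8.1126^0.34 ≈ 2.0376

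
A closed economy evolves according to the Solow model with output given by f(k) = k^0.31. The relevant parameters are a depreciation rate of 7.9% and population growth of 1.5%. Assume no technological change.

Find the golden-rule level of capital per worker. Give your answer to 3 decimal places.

The golden rule sets f'(k) = n + δ, i.e. α·k^(α−1) = n + δ.
So k^(1−α) = α / (n + δ) = 0.31 / 0.094 = 3.2979.
k_gold = 3.2979^(1/0.69) ≈ 5.6373

k_gold ≈ 5.637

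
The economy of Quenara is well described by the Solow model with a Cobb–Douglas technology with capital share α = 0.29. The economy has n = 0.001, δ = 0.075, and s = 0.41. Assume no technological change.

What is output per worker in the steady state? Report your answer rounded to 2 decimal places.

y* = 1.99

At the steady state, Δk = 0, so s·k^α = (n + δ)·k.
Dividing both sides by k: k^(1−α) = s / (n + δ).
k^0.71 = 0.41 / (0.001 + 0.075) = 0.41 / 0.076 = 5.3947
k* = 5.3947^(1/0.71) ≈ 10.7384
y* = (k*)^α = 10.7384^0.29 ≈ 1.9905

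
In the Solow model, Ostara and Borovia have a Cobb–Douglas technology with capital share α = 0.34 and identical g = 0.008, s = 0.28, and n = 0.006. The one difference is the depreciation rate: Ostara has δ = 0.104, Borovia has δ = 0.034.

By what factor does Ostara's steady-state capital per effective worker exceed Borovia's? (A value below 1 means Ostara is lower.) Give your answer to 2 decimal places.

ratio ≈ 0.26

Steady-state k* = [s/(n + g + δ)]^(1/(1−α)), so the ratio is [ (s_O/(n + g + δ)_O) / (s_B/(n + g + δ)_B) ]^1.5152.
s_O/(n + g + δ)_O = 0.28/0.118 = 2.3729; s_B/(n + g + δ)_B = 0.28/0.048 = 5.8333.
Ratio = (2.3729/5.8333)^1.5152 = 0.4068^1.5152 ≈ 0.2559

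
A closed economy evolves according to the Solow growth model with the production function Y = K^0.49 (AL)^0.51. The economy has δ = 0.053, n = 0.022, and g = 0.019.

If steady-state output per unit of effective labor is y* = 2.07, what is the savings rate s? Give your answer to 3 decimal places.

s ≈ 0.200

At the steady state, Δk = 0, so s·k^α = (n + g + δ)·k.
Since y* = [s/(n + g + δ)]^(α/(1−α)), we have s/(n + g + δ) = (y*)^((1−α)/α) = 2.07^1.0408 = 2.1324.
Therefore s = 2.1324 × (n + g + δ) = 2.1324 × 0.094 = 0.2004.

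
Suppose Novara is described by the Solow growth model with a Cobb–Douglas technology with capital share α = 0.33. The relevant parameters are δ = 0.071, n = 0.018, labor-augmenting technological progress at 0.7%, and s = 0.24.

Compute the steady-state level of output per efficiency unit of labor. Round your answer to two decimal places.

In steady state, investment equals break-even investment: s·k^α = (n + g + δ)·k.
Rearranging, k^(1−α) = s / (n + g + δ).
k^0.67 = 0.24 / (0.018 + 0.007 + 0.071) = 0.24 / 0.096 = 2.5000
k* = 2.5000^(1/0.67) ≈ 3.9259
y* = (k*)^α = 3.9259^0.33 ≈ 1.5704

y* ≈ 1.57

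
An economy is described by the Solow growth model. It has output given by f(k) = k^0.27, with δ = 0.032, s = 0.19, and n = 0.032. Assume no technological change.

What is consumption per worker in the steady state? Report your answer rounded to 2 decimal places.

At the steady state, Δk = 0, so s·k^α = (n + δ)·k.
Dividing both sides by k: k^(1−α) = s / (n + δ).
k^0.73 = 0.19 / (0.032 + 0.032) = 0.19 / 0.064 = 2.9688
k* = 2.9688^(1/0.73) ≈ 4.4399
y* = (k*)^α = 4.4399^0.27 ≈ 1.4955
c* = (1 − s)·y* = (1 − 0.19) × 1.4955 ≈ 1.2114

c* ≈ 1.21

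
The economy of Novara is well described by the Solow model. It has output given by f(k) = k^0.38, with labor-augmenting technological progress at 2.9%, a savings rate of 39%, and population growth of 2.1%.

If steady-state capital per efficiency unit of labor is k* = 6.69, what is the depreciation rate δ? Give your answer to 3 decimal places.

At the steady state, Δk = 0, so s·k^α = (n + g + δ)·k.
So s / (n + g + δ) = (k*)^(1−α) = 6.69^0.62 = 3.2491.
Therefore n + g + δ = s / 3.2491 = 0.39 / 3.2491 = 0.1200, so δ = 0.1200 − 0.050 = 0.0700.

δ ≈ 0.070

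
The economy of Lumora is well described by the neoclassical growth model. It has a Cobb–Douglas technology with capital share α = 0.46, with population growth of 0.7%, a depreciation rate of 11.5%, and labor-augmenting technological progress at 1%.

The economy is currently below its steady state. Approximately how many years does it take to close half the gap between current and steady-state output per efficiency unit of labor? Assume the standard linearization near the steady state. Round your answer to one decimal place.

Near the steady state the convergence rate is λ = (1 − α)(n + g + δ).
λ = (1 − 0.46) × 0.132 = 0.54 × 0.132 = 0.07128
Half-life = ln 2 / λ = 0.6931 / 0.07128 ≈ 9.72 years

t_½ ≈ 9.7 years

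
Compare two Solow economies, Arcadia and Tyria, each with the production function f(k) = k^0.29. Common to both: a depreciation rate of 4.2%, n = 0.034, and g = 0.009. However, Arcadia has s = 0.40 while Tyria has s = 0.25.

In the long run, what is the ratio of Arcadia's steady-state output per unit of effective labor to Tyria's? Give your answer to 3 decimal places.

y*_A / y*_T ≈ 1.212

Steady-state y* = [s/(n + g + δ)]^(α/(1−α)), so the ratio is [ (s_A/(n + g + δ)_A) / (s_T/(n + g + δ)_T) ]^0.4085.
s_A/(n + g + δ)_A = 0.40/0.085 = 4.7059; s_T/(n + g + δ)_T = 0.25/0.085 = 2.9412.
Ratio = (4.7059/2.9412)^0.4085 = 1.6000^0.4085 ≈ 1.2117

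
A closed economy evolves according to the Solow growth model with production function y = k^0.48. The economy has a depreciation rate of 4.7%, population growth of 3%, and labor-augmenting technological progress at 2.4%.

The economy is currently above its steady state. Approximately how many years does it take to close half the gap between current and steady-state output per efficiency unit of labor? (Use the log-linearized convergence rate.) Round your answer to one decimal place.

Near the steady state the convergence rate is λ = (1 − α)(n + g + δ).
λ = (1 − 0.48) × 0.101 = 0.52 × 0.101 = 0.05252
Half-life = ln 2 / λ = 0.6931 / 0.05252 ≈ 13.20 years

about 13.2 years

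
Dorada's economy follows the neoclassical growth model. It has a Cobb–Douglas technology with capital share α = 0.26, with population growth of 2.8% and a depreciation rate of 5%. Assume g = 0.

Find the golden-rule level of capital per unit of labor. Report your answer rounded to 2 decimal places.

k_gold ≈ 5.09

The golden rule sets f'(k) = n + δ, i.e. α·k^(α−1) = n + δ.
So k^(1−α) = α / (n + δ) = 0.26 / 0.078 = 3.3333.
k_gold = 3.3333^(1/0.74) ≈ 5.0885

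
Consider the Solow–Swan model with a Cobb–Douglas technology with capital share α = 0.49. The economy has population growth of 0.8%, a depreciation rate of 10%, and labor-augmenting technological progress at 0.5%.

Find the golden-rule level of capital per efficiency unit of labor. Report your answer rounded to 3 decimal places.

The golden rule sets f'(k) = n + g + δ, i.e. α·k^(α−1) = n + g + δ.
So k^(1−α) = α / (n + g + δ) = 0.49 / 0.113 = 4.3363.
k_gold = 4.3363^(1/0.51) ≈ 17.7523

k_gold ≈ 17.752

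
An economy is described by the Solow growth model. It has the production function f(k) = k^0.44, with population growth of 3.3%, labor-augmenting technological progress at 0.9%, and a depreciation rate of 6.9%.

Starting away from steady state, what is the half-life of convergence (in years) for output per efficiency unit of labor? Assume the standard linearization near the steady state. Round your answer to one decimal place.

half-life ≈ 11.2 years

Near the steady state the convergence rate is λ = (1 − α)(n + g + δ).
λ = (1 − 0.44) × 0.111 = 0.56 × 0.111 = 0.06216
Half-life = ln 2 / λ = 0.6931 / 0.06216 ≈ 11.15 years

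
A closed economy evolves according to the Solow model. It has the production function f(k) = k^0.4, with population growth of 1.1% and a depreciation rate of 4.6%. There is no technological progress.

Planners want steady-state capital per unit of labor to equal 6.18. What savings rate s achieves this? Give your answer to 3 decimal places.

s ≈ 0.170

Steady state requires s·f(k) = (n + δ)·k, i.e. s·k^α = (n + δ)·k.
So s / (n + δ) = (k*)^(1−α) = 6.18^0.6 = 2.9826.
Therefore s = 2.9826 × (n + δ) = 2.9826 × 0.057 = 0.1700.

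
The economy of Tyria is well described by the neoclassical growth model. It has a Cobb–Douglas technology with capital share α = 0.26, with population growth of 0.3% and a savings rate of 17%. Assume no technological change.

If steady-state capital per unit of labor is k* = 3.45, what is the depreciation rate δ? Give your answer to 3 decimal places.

δ ≈ 0.065

Steady state requires s·f(k) = (n + δ)·k, i.e. s·k^α = (n + δ)·k.
So s / (n + δ) = (k*)^(1−α) = 3.45^0.74 = 2.5003.
Therefore n + δ = s / 2.5003 = 0.17 / 2.5003 = 0.0680, so δ = 0.0680 − 0.003 = 0.0650.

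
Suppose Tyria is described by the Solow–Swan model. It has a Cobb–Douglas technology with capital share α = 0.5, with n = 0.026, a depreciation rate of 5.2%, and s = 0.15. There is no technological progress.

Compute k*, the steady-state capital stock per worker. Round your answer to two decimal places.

k* = 3.70

Steady state requires s·f(k) = (n + δ)·k, i.e. s·k^α = (n + δ)·k.
Dividing both sides by k: k^(1−α) = s / (n + δ).
k^0.5 = 0.15 / (0.026 + 0.052) = 0.15 / 0.078 = 1.9231
k* = 1.9231^(1/0.5) ≈ 3.6983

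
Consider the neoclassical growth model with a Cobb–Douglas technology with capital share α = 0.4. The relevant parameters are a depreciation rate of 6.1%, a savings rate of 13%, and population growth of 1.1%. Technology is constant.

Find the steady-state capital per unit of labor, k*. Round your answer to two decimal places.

At the steady state, Δk = 0, so s·k^α = (n + δ)·k.
Dividing both sides by k: k^(1−α) = s / (n + δ).
k^0.6 = 0.13 / (0.011 + 0.061) = 0.13 / 0.072 = 1.8056
k* = 1.8056^(1/0.6) ≈ 2.6773

k* = 2.68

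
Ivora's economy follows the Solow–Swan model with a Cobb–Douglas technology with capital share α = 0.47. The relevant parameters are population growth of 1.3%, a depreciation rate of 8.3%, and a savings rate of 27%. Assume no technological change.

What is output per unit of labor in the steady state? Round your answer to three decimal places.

y* = 2.502

At the steady state, Δk = 0, so s·k^α = (n + δ)·k.
Dividing both sides by k: k^(1−α) = s / (n + δ).
k^0.53 = 0.27 / (0.013 + 0.083) = 0.27 / 0.096 = 2.8125
k* = 2.8125^(1/0.53) ≈ 7.0363
y* = (k*)^α = 7.0363^0.47 ≈ 2.5018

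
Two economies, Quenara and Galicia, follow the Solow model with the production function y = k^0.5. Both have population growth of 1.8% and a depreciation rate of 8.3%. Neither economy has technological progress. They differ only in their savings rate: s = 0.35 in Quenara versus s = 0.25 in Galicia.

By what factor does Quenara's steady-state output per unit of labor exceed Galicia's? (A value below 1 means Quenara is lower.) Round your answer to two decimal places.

Steady-state y* = [s/(n + δ)]^(α/(1−α)), so the ratio is [ (s_Q/(n + δ)_Q) / (s_G/(n + δ)_G) ]^1.
s_Q/(n + δ)_Q = 0.35/0.101 = 3.4653; s_G/(n + δ)_G = 0.25/0.101 = 2.4752.
Ratio = (3.4653/2.4752)^1 = 1.4000^1 ≈ 1.4000

ratio ≈ 1.40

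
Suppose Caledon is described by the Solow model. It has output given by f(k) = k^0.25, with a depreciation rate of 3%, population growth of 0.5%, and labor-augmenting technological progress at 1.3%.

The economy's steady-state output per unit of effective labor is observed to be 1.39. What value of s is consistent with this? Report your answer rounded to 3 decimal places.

s ≈ 0.129

In steady state, investment equals break-even investment: s·k^α = (n + g + δ)·k.
Since y* = [s/(n + g + δ)]^(α/(1−α)), we have s/(n + g + δ) = (y*)^((1−α)/α) = 1.39^3 = 2.6856.
Therefore s = 2.6856 × (n + g + δ) = 2.6856 × 0.048 = 0.1289.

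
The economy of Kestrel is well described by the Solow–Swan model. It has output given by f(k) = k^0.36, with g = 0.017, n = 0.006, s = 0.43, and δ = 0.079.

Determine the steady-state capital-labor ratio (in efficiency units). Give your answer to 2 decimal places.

Steady state requires s·f(k) = (n + g + δ)·k, i.e. s·k^α = (n + g + δ)·k.
Rearranging, k^(1−α) = s / (n + g + δ).
k^0.64 = 0.43 / (0.006 + 0.017 + 0.079) = 0.43 / 0.102 = 4.2157
k* = 4.2157^(1/0.64) ≈ 9.4702

k* = 9.47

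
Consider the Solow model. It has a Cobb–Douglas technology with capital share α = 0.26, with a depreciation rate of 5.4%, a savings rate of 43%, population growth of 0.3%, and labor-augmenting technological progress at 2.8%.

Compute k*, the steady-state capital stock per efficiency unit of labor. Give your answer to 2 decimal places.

In steady state, investment equals break-even investment: s·k^α = (n + g + δ)·k.
Dividing both sides by k: k^(1−α) = s / (n + g + δ).
k^0.74 = 0.43 / (0.003 + 0.028 + 0.054) = 0.43 / 0.085 = 5.0588
k* = 5.0588^(1/0.74) ≈ 8.9416

k* = 8.94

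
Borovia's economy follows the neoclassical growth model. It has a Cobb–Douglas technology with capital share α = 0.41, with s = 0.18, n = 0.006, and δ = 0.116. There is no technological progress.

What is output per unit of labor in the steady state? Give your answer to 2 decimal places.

At the steady state, Δk = 0, so s·k^α = (n + δ)·k.
Rearranging, k^(1−α) = s / (n + δ).
k^0.59 = 0.18 / (0.006 + 0.116) = 0.18 / 0.122 = 1.4754
k* = 1.4754^(1/0.59) ≈ 1.9332
y* = (k*)^α = 1.9332^0.41 ≈ 1.3103

y* ≈ 1.31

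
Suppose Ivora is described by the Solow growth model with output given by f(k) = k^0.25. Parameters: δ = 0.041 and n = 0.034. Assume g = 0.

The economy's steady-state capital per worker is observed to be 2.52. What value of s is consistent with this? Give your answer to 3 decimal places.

s ≈ 0.150

In steady state, investment equals break-even investment: s·k^α = (n + δ)·k.
So s / (n + δ) = (k*)^(1−α) = 2.52^0.75 = 2.0001.
Therefore s = 2.0001 × (n + δ) = 2.0001 × 0.075 = 0.1500.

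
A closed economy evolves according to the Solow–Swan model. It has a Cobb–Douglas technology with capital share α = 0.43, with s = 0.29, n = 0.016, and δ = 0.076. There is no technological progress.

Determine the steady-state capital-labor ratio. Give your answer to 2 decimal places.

k* ≈ 7.49

In steady state, investment equals break-even investment: s·k^α = (n + δ)·k.
Dividing both sides by k: k^(1−α) = s / (n + δ).
k^0.57 = 0.29 / (0.016 + 0.076) = 0.29 / 0.092 = 3.1522
k* = 3.1522^(1/0.57) ≈ 7.4948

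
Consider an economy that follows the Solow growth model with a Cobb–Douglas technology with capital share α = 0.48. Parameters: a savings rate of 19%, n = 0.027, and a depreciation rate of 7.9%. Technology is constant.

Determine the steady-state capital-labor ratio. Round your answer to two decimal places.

k* = 3.07

At the steady state, Δk = 0, so s·k^α = (n + δ)·k.
Rearranging, k^(1−α) = s / (n + δ).
k^0.52 = 0.19 / (0.027 + 0.079) = 0.19 / 0.106 = 1.7925
k* = 1.7925^(1/0.52) ≈ 3.0720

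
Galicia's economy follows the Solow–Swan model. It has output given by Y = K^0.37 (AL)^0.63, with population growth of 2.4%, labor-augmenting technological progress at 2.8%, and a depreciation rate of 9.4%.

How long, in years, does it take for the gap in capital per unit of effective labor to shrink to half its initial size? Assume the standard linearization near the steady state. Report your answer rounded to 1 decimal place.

t_½ ≈ 7.5 years

Near the steady state the convergence rate is λ = (1 − α)(n + g + δ).
λ = (1 − 0.37) × 0.146 = 0.63 × 0.146 = 0.09198
Half-life = ln 2 / λ = 0.6931 / 0.09198 ≈ 7.54 years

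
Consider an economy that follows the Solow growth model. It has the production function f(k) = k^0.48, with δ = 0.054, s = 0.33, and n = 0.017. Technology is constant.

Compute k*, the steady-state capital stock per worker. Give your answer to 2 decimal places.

k* = 19.19

In steady state, investment equals break-even investment: s·k^α = (n + δ)·k.
Rearranging, k^(1−α) = s / (n + δ).
k^0.52 = 0.33 / (0.017 + 0.054) = 0.33 / 0.071 = 4.6479
k* = 4.6479^(1/0.52) ≈ 19.1949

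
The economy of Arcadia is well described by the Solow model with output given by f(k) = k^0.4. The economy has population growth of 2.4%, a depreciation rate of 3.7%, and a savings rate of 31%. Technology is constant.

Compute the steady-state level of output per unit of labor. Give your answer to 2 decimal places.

Steady state requires s·f(k) = (n + δ)·k, i.e. s·k^α = (n + δ)·k.
Dividing both sides by k: k^(1−α) = s / (n + δ).
k^0.6 = 0.31 / (0.024 + 0.037) = 0.31 / 0.061 = 5.0820
k* = 5.0820^(1/0.6) ≈ 15.0219
y* = (k*)^α = 15.0219^0.4 ≈ 2.9559

y* ≈ 2.96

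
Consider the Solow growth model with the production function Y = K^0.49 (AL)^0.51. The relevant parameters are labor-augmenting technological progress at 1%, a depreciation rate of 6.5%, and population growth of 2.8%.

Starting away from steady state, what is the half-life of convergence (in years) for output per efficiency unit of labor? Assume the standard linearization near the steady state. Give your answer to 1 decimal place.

t_½ ≈ 13.2 years

Near the steady state the convergence rate is λ = (1 − α)(n + g + δ).
λ = (1 − 0.49) × 0.103 = 0.51 × 0.103 = 0.05253
Half-life = ln 2 / λ = 0.6931 / 0.05253 ≈ 13.19 years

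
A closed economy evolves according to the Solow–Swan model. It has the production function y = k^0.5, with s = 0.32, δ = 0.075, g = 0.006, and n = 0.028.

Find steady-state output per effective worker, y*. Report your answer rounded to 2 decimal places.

Steady state requires s·f(k) = (n + g + δ)·k, i.e. s·k^α = (n + g + δ)·k.
Rearranging, k^(1−α) = s / (n + g + δ).
k^0.5 = 0.32 / (0.028 + 0.006 + 0.075) = 0.32 / 0.109 = 2.9358
k* = 2.9358^(1/0.5) ≈ 8.6189
y* = (k*)^α = 8.6189^0.5 ≈ 2.9358

y* = 2.94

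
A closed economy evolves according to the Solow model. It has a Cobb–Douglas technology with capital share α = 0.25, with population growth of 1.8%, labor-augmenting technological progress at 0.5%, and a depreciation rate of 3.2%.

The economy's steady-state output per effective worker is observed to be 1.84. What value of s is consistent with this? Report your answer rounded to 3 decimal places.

Steady state requires s·f(k) = (n + g + δ)·k, i.e. s·k^α = (n + g + δ)·k.
Since y* = [s/(n + g + δ)]^(α/(1−α)), we have s/(n + g + δ) = (y*)^((1−α)/α) = 1.84^3 = 6.2295.
Therefore s = 6.2295 × (n + g + δ) = 6.2295 × 0.055 = 0.3426.

s ≈ 0.343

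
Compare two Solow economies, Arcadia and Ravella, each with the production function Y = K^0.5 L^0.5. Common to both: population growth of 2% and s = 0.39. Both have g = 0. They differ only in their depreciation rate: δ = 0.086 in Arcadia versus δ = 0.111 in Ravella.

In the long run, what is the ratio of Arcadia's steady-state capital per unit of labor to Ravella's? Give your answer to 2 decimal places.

Steady-state k* = [s/(n + δ)]^(1/(1−α)), so the ratio is [ (s_A/(n + δ)_A) / (s_R/(n + δ)_R) ]^2.
s_A/(n + δ)_A = 0.39/0.106 = 3.6792; s_R/(n + δ)_R = 0.39/0.131 = 2.9771.
Ratio = (3.6792/2.9771)^2 = 1.2358^2 ≈ 1.5272

ratio ≈ 1.53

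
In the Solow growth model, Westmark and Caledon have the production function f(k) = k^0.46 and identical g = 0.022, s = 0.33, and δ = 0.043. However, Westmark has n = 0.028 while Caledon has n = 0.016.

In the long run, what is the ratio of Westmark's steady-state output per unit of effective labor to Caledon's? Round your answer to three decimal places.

Steady-state y* = [s/(n + g + δ)]^(α/(1−α)), so the ratio is [ (s_W/(n + g + δ)_W) / (s_C/(n + g + δ)_C) ]^0.8519.
s_W/(n + g + δ)_W = 0.33/0.093 = 3.5484; s_C/(n + g + δ)_C = 0.33/0.081 = 4.0741.
Ratio = (3.5484/4.0741)^0.8519 = 0.8710^0.8519 ≈ 0.8890

ratio ≈ 0.889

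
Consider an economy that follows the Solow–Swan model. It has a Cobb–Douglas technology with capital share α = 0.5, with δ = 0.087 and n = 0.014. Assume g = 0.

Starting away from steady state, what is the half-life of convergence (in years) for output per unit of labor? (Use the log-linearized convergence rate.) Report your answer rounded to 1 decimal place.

about 13.7 years

Near the steady state the convergence rate is λ = (1 − α)(n + δ).
λ = (1 − 0.5) × 0.101 = 0.5 × 0.101 = 0.0505
Half-life = ln 2 / λ = 0.6931 / 0.0505 ≈ 13.72 years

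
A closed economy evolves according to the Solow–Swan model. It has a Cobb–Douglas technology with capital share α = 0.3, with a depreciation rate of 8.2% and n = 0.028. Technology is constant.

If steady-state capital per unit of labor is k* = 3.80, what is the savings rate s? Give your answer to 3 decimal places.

s ≈ 0.280

In steady state, investment equals break-even investment: s·k^α = (n + δ)·k.
So s / (n + δ) = (k*)^(1−α) = 3.80^0.7 = 2.5459.
Therefore s = 2.5459 × (n + δ) = 2.5459 × 0.110 = 0.2800.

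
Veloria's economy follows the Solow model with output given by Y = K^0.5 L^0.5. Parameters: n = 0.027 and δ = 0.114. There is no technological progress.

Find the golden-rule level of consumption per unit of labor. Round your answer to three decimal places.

At the golden rule, f'(k) = n + δ, so α·k^(α−1) = n + δ and k_gold = (α/(n + δ))^(1/(1−α)).
k_gold = (0.5/0.141)^(1/0.5) = 3.5461^2 ≈ 12.5748
c_gold = f(k_gold) − (n + δ)·k_gold = 3.5461 − 0.141×12.5748 ≈ 1.7731

c_gold ≈ 1.773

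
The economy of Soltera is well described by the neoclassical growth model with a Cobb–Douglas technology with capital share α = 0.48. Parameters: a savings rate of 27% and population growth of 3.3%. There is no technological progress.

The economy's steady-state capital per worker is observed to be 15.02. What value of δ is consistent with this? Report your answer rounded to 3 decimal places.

At the steady state, Δk = 0, so s·k^α = (n + δ)·k.
So s / (n + δ) = (k*)^(1−α) = 15.02^0.52 = 4.0914.
Therefore n + δ = s / 4.0914 = 0.27 / 4.0914 = 0.0660, so δ = 0.0660 − 0.033 = 0.0330.

δ ≈ 0.033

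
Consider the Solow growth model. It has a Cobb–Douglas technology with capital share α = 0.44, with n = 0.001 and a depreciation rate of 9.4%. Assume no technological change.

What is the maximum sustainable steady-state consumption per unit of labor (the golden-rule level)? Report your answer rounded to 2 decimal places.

At the golden rule, f'(k) = n + δ, so α·k^(α−1) = n + δ and k_gold = (α/(n + δ))^(1/(1−α)).
k_gold = (0.44/0.095)^(1/0.56) = 4.6316^1.7857 ≈ 15.4453
c_gold = f(k_gold) − (n + δ)·k_gold = 3.3348 − 0.095×15.4453 ≈ 1.8675

c_gold ≈ 1.87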